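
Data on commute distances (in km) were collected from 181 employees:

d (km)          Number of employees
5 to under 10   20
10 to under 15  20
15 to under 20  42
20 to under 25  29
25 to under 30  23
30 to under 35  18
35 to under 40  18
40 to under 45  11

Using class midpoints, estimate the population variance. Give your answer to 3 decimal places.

101.348

Midpoints: 7.5, 12.5, 17.5, 22.5, 27.5, 32.5, 37.5, 42.5
n = 181, Σfm = 4147.5, mean = 22.9144
Σfm² = 113381.25
Σf(m − x̄)² = Σfm² − (Σfm)²/n = 113381.25 − 4147.5²/181 = 18343.9227
Population variance = 18343.9227 / 181 = 101.3476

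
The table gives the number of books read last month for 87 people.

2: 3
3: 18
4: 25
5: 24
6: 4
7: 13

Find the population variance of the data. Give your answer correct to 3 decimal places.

1.858

Values: 2, 3, 4, 5, 6, 7
n = 87, Σfx = 395, mean = 4.5402
Σfx² = 1955
Σf(x − x̄)² = Σfx² − (Σfx)²/n = 1955 − 395²/87 = 161.6092
Population variance = 161.6092 / 87 = 1.8576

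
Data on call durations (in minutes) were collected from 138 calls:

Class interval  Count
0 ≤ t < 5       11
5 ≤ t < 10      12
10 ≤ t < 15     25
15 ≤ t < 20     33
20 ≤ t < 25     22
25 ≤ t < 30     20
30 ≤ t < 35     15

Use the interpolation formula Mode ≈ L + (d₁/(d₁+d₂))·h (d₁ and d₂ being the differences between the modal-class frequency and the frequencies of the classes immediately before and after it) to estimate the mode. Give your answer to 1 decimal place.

Modal class: 15 ≤ t < 20 (highest frequency 33).
d₁ = 33 − 25 = 8, d₂ = 33 − 22 = 11
Mode ≈ 15 + (8/(8+11)) × 5 = 15 + 2.1053 = 17.1053

17.1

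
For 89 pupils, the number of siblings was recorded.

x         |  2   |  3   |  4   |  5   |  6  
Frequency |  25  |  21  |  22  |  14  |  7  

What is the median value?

3

Cumulative frequencies: 25, 46, 68, 82, 89
n = 89, so the median is the value in position (n+1)/2 = 45.
Position 45 falls at value 3.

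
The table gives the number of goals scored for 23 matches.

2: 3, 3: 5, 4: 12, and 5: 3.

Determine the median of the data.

4

Cumulative frequencies: 3, 8, 20, 23
n = 23, so the median is the value in position (n+1)/2 = 12.
Position 12 falls at value 4.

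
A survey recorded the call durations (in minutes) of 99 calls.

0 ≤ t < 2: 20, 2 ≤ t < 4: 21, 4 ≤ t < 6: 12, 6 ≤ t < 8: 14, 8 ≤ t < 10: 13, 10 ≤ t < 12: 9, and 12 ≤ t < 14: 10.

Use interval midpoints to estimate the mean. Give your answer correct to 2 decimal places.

Midpoints: 1, 3, 5, 7, 9, 11, 13
Σfm = 20×1 + 21×3 + 12×5 + 14×7 + 13×9 + 9×11 + 10×13 = 587
n = Σf = 99
Mean = 587 / 99 = 5.9293

5.93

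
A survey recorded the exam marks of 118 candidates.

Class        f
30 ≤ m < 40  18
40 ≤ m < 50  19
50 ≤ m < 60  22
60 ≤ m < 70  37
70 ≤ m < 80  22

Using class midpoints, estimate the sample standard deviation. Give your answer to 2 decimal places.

Midpoints: 35, 45, 55, 65, 75
n = 118, Σfm = 6750, mean = 57.2034
Σfm² = 407150
Σf(m − x̄)² = Σfm² − (Σfm)²/n = 407150 − 6750²/118 = 21027.1186
Sample variance = 21027.1186 / 117 = 179.7190
Standard deviation = √179.7190 = 13.4059

13.41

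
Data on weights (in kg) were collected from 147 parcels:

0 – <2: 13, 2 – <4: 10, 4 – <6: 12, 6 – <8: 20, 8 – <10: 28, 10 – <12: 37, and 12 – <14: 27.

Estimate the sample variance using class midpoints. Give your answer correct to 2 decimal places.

Midpoints: 1, 3, 5, 7, 9, 11, 13
n = 147, Σfm = 1253, mean = 8.5238
Σfm² = 12691
Σf(m − x̄)² = Σfm² − (Σfm)²/n = 12691 − 1253²/147 = 2010.6667
Sample variance = 2010.6667 / 146 = 13.7717

13.77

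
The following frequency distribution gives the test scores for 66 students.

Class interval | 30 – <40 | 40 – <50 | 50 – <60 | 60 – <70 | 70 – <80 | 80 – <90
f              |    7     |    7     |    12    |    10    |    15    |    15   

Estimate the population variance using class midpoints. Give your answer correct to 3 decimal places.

Midpoints: 35, 45, 55, 65, 75, 85
n = 66, Σfm = 4270, mean = 64.6970
Σfm² = 294050
Σf(m − x̄)² = Σfm² − (Σfm)²/n = 294050 − 4270²/66 = 17793.9394
Population variance = 17793.9394 / 66 = 269.6051

269.605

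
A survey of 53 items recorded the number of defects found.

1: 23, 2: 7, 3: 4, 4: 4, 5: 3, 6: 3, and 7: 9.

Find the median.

Cumulative frequencies: 23, 30, 34, 38, 41, 44, 53
n = 53, so the median is the value in position (n+1)/2 = 27.
Position 27 falls at value 2.

2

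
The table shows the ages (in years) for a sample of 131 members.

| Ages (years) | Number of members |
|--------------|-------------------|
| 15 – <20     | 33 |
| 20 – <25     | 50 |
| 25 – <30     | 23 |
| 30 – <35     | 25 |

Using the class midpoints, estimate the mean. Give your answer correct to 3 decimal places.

Midpoints: 17.5, 22.5, 27.5, 32.5
Σfm = 33×17.5 + 50×22.5 + 23×27.5 + 25×32.5 = 3147.5
n = Σf = 131
Mean = 3147.5 / 131 = 24.0267

24.027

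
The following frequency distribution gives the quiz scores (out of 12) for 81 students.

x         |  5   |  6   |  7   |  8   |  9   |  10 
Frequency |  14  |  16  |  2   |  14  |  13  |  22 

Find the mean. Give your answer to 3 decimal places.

Values: 5, 6, 7, 8, 9, 10
Σfx = 14×5 + 16×6 + 2×7 + 14×8 + 13×9 + 22×10 = 629
n = Σf = 81
Mean = 629 / 81 = 7.7654

7.765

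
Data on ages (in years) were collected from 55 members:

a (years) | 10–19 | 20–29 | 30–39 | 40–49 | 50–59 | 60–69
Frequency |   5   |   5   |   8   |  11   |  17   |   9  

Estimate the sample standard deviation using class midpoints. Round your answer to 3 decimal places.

15.271

Midpoints: 14.5, 24.5, 34.5, 44.5, 54.5, 64.5
n = 55, Σfm = 2467.5, mean = 44.8636
Σfm² = 123293.75
Σf(m − x̄)² = Σfm² − (Σfm)²/n = 123293.75 − 2467.5²/55 = 12592.7273
Sample variance = 12592.7273 / 54 = 233.1987
Standard deviation = √233.1987 = 15.2708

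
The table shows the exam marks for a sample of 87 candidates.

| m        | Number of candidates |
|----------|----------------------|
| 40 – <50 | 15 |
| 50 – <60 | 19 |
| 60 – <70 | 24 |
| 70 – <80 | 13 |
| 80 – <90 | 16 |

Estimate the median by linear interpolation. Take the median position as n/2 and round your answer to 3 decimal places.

Cumulative frequencies: 15, 34, 58, 71, 87
n = 87; position = n/2 = 43.5.
This falls in the class 60 – <70: L = 60, F = 34, f = 24, h = 10.
Median ≈ 60 + ((43.5 − 34) / 24) × 10 = 63.9583

63.958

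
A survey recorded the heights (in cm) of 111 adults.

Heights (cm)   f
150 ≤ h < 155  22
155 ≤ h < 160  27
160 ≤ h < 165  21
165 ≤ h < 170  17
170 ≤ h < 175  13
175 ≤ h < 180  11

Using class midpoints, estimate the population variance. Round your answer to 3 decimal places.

63.688

Midpoints: 152.5, 157.5, 162.5, 167.5, 172.5, 177.5
n = 111, Σfm = 18062.5, mean = 162.7252
Σfm² = 2946293.75
Σf(m − x̄)² = Σfm² − (Σfm)²/n = 2946293.75 − 18062.5²/111 = 7069.3694
Population variance = 7069.3694 / 111 = 63.6880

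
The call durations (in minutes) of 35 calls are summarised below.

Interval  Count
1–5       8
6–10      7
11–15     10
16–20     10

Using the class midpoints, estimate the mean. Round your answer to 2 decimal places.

11.14

Midpoints: 3, 8, 13, 18
Σfm = 8×3 + 7×8 + 10×13 + 10×18 = 390
n = Σf = 35
Mean = 390 / 35 = 11.1429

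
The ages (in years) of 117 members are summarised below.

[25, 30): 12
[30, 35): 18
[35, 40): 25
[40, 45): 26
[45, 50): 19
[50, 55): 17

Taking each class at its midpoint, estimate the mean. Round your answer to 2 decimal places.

Midpoints: 27.5, 32.5, 37.5, 42.5, 47.5, 52.5
Σfm = 12×27.5 + 18×32.5 + 25×37.5 + 26×42.5 + 19×47.5 + 17×52.5 = 4752.5
n = Σf = 117
Mean = 4752.5 / 117 = 40.6197

40.62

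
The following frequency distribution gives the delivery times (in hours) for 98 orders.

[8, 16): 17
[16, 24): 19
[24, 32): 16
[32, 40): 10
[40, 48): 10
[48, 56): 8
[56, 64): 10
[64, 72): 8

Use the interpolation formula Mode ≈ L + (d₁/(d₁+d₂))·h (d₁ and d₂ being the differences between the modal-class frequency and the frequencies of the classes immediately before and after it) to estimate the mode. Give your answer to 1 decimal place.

19.2

Modal class: [16, 24) (highest frequency 19).
d₁ = 19 − 17 = 2, d₂ = 19 − 16 = 3
Mode ≈ 16 + (2/(2+3)) × 8 = 16 + 3.2000 = 19.2000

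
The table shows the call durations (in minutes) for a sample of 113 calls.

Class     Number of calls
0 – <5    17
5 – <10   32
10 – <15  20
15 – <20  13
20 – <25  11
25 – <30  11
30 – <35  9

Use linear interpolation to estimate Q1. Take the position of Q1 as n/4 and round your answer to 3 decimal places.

6.758

Cumulative frequencies: 17, 49, 69, 82, 93, 104, 113
n = 113; position = n/4 = 28.25.
This falls in the class 5 – <10: L = 5, F = 17, f = 32, h = 5.
Lower quartile ≈ 5 + ((28.25 − 17) / 32) × 5 = 6.7578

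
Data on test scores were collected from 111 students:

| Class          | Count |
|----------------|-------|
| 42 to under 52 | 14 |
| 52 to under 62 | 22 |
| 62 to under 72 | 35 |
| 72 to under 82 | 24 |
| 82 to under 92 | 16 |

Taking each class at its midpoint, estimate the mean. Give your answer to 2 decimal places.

67.54

Midpoints: 47, 57, 67, 77, 87
Σfm = 14×47 + 22×57 + 35×67 + 24×77 + 16×87 = 7497
n = Σf = 111
Mean = 7497 / 111 = 67.5405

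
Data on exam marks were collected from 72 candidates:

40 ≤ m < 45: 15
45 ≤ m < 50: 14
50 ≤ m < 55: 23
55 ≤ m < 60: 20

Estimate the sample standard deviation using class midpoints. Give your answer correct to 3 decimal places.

Midpoints: 42.5, 47.5, 52.5, 57.5
n = 72, Σfm = 3660, mean = 50.8333
Σfm² = 188200
Σf(m − x̄)² = Σfm² − (Σfm)²/n = 188200 − 3660²/72 = 2150.0000
Sample variance = 2150.0000 / 71 = 30.2817
Standard deviation = √30.2817 = 5.5029

5.503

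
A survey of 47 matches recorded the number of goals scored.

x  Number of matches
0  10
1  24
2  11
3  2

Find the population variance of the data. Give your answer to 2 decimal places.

Values: 0, 1, 2, 3
n = 47, Σfx = 52, mean = 1.1064
Σfx² = 86
Σf(x − x̄)² = Σfx² − (Σfx)²/n = 86 − 52²/47 = 28.4681
Population variance = 28.4681 / 47 = 0.6057

0.61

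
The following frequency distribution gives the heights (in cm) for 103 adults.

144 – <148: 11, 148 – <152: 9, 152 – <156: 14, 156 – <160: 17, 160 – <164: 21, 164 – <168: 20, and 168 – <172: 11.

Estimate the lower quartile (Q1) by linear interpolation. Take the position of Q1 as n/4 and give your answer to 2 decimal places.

153.64

Cumulative frequencies: 11, 20, 34, 51, 72, 92, 103
n = 103; position = n/4 = 25.75.
This falls in the class 152 – <156: L = 152, F = 20, f = 14, h = 4.
Lower quartile ≈ 152 + ((25.75 − 20) / 14) × 4 = 153.6429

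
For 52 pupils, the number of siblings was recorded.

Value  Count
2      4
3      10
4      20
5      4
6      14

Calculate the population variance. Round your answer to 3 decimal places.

1.581

Values: 2, 3, 4, 5, 6
n = 52, Σfx = 222, mean = 4.2692
Σfx² = 1030
Σf(x − x̄)² = Σfx² − (Σfx)²/n = 1030 − 222²/52 = 82.2308
Population variance = 82.2308 / 52 = 1.5814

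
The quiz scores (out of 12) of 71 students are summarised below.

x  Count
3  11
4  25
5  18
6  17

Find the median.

Cumulative frequencies: 11, 36, 54, 71
n = 71, so the median is the value in position (n+1)/2 = 36.
Position 36 falls at value 4.

4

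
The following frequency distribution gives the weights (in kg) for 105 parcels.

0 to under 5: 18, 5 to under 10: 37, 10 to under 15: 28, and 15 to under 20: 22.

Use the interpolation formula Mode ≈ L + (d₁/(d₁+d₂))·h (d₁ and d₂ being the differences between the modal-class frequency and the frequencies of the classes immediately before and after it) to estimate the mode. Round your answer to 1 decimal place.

Modal class: 5 to under 10 (highest frequency 37).
d₁ = 37 − 18 = 19, d₂ = 37 − 28 = 9
Mode ≈ 5 + (19/(19+9)) × 5 = 5 + 3.3929 = 8.3929

8.4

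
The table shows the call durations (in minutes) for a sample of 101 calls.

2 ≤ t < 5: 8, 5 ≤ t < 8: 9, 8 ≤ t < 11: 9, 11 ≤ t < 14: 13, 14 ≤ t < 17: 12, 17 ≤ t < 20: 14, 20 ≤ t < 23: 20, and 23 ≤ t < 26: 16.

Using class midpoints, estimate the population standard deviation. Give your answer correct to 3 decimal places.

6.639

Midpoints: 3.5, 6.5, 9.5, 12.5, 15.5, 18.5, 21.5, 24.5
n = 101, Σfm = 1601.5, mean = 15.8564
Σfm² = 29845.25
Σf(m − x̄)² = Σfm² − (Σfm)²/n = 29845.25 − 1601.5²/101 = 4451.1683
Population variance = 4451.1683 / 101 = 44.0710
Standard deviation = √44.0710 = 6.6386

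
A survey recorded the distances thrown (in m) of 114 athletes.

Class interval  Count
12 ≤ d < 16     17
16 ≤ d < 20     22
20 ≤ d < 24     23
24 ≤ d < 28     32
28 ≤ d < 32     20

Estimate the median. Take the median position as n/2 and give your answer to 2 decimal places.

Cumulative frequencies: 17, 39, 62, 94, 114
n = 114; position = n/2 = 57.
This falls in the class 20 ≤ d < 24: L = 20, F = 39, f = 23, h = 4.
Median ≈ 20 + ((57 − 39) / 23) × 4 = 23.1304

23.13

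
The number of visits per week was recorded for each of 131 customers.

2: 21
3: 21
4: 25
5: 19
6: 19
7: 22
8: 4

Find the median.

4

Cumulative frequencies: 21, 42, 67, 86, 105, 127, 131
n = 131, so the median is the value in position (n+1)/2 = 66.
Position 66 falls at value 4.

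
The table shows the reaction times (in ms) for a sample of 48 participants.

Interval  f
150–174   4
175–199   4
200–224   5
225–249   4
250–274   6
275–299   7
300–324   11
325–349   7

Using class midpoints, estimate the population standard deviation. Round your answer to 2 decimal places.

55.51

Midpoints: 162, 187, 212, 237, 262, 287, 312, 337
n = 48, Σfm = 12776, mean = 266.1667
Σfm² = 3548462
Σf(m − x̄)² = Σfm² − (Σfm)²/n = 3548462 − 12776²/48 = 147916.6667
Population variance = 147916.6667 / 48 = 3081.5972
Standard deviation = √3081.5972 = 55.5121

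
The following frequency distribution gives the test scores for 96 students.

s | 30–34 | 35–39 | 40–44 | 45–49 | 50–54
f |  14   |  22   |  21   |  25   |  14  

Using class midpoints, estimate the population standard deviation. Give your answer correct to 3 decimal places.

Midpoints: 32, 37, 42, 47, 52
n = 96, Σfm = 4047, mean = 42.1562
Σfm² = 174579
Σf(m − x̄)² = Σfm² − (Σfm)²/n = 174579 − 4047²/96 = 3972.6562
Population variance = 3972.6562 / 96 = 41.3818
Standard deviation = √41.3818 = 6.4329

6.433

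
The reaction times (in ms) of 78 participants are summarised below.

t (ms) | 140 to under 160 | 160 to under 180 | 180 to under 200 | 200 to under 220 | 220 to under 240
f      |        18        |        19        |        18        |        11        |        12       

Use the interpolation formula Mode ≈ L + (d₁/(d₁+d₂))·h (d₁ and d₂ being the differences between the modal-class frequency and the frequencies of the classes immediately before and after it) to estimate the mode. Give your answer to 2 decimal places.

170.00

Modal class: 160 to under 180 (highest frequency 19).
d₁ = 19 − 18 = 1, d₂ = 19 − 18 = 1
Mode ≈ 160 + (1/(1+1)) × 20 = 160 + 10.0000 = 170.0000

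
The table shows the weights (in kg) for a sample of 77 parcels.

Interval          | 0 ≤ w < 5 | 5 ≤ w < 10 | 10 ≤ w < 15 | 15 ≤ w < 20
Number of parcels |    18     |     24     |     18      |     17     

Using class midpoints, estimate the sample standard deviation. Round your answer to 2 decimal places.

5.41

Midpoints: 2.5, 7.5, 12.5, 17.5
n = 77, Σfm = 747.5, mean = 9.7078
Σfm² = 9481.25
Σf(m − x̄)² = Σfm² − (Σfm)²/n = 9481.25 − 747.5²/77 = 2224.6753
Sample variance = 2224.6753 / 76 = 29.2720
Standard deviation = √29.2720 = 5.4104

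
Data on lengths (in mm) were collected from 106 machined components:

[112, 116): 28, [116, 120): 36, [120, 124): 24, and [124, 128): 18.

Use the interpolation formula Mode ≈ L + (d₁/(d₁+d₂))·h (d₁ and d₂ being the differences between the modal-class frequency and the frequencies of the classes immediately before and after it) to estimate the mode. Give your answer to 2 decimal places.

Modal class: [116, 120) (highest frequency 36).
d₁ = 36 − 28 = 8, d₂ = 36 − 24 = 12
Mode ≈ 116 + (8/(8+12)) × 4 = 116 + 1.6000 = 117.6000

117.60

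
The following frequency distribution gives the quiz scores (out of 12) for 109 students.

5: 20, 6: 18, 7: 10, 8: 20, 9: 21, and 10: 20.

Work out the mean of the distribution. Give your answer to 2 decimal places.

7.59

Values: 5, 6, 7, 8, 9, 10
Σfx = 20×5 + 18×6 + 10×7 + 20×8 + 21×9 + 20×10 = 827
n = Σf = 109
Mean = 827 / 109 = 7.5872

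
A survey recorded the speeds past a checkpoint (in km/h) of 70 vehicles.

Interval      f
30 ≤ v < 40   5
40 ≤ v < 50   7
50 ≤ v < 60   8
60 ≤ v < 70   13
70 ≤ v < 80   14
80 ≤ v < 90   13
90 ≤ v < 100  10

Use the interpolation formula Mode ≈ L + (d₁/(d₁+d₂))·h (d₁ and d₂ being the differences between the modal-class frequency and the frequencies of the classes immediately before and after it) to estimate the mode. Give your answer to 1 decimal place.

75.0

Modal class: 70 ≤ v < 80 (highest frequency 14).
d₁ = 14 − 13 = 1, d₂ = 14 − 13 = 1
Mode ≈ 70 + (1/(1+1)) × 10 = 70 + 5.0000 = 75.0000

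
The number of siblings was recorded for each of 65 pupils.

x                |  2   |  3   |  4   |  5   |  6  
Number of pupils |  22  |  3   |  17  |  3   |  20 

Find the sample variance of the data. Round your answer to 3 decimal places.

2.715

Values: 2, 3, 4, 5, 6
n = 65, Σfx = 256, mean = 3.9385
Σfx² = 1182
Σf(x − x̄)² = Σfx² − (Σfx)²/n = 1182 − 256²/65 = 173.7538
Sample variance = 173.7538 / 64 = 2.7149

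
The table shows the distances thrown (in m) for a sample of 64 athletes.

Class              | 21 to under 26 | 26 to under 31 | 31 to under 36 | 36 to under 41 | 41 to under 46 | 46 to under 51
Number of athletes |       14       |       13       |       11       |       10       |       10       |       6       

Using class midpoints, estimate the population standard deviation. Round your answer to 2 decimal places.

Midpoints: 23.5, 28.5, 33.5, 38.5, 43.5, 48.5
n = 64, Σfm = 2179, mean = 34.0469
Σfm² = 78494
Σf(m − x̄)² = Σfm² − (Σfm)²/n = 78494 − 2179²/64 = 4305.8594
Population variance = 4305.8594 / 64 = 67.2791
Standard deviation = √67.2791 = 8.2024

8.20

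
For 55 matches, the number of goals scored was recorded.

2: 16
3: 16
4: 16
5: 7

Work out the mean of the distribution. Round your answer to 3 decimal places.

Values: 2, 3, 4, 5
Σfx = 16×2 + 16×3 + 16×4 + 7×5 = 179
n = Σf = 55
Mean = 179 / 55 = 3.2545

3.255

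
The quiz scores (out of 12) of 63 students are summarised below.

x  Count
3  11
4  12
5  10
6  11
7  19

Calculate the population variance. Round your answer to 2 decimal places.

2.21

Values: 3, 4, 5, 6, 7
n = 63, Σfx = 330, mean = 5.2381
Σfx² = 1868
Σf(x − x̄)² = Σfx² − (Σfx)²/n = 1868 − 330²/63 = 139.4286
Population variance = 139.4286 / 63 = 2.2132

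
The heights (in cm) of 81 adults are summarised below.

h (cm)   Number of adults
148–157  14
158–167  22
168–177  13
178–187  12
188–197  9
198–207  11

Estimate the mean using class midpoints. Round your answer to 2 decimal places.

174.10

Midpoints: 152.5, 162.5, 172.5, 182.5, 192.5, 202.5
Σfm = 14×152.5 + 22×162.5 + 13×172.5 + 12×182.5 + 9×192.5 + 11×202.5 = 14102.5
n = Σf = 81
Mean = 14102.5 / 81 = 174.1049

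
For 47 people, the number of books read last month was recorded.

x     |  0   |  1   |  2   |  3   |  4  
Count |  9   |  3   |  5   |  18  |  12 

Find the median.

Cumulative frequencies: 9, 12, 17, 35, 47
n = 47, so the median is the value in position (n+1)/2 = 24.
Position 24 falls at value 3.

3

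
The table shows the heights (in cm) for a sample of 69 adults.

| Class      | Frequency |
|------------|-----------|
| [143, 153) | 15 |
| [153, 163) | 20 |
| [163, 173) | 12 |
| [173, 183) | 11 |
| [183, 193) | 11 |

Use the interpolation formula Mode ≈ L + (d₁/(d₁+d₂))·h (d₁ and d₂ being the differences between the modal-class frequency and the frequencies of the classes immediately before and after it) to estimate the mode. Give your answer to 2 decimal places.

156.85

Modal class: [153, 163) (highest frequency 20).
d₁ = 20 − 15 = 5, d₂ = 20 − 12 = 8
Mode ≈ 153 + (5/(5+8)) × 10 = 153 + 3.8462 = 156.8462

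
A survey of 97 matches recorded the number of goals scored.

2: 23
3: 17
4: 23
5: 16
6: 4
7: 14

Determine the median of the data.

4

Cumulative frequencies: 23, 40, 63, 79, 83, 97
n = 97, so the median is the value in position (n+1)/2 = 49.
Position 49 falls at value 4.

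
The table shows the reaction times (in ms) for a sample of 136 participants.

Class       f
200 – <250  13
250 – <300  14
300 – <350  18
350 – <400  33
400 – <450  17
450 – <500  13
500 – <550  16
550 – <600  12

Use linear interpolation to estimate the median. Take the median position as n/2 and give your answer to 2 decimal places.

Cumulative frequencies: 13, 27, 45, 78, 95, 108, 124, 136
n = 136; position = n/2 = 68.
This falls in the class 350 – <400: L = 350, F = 45, f = 33, h = 50.
Median ≈ 350 + ((68 − 45) / 33) × 50 = 384.8485

384.85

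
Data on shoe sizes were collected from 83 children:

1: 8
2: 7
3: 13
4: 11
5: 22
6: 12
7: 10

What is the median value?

5

Cumulative frequencies: 8, 15, 28, 39, 61, 73, 83
n = 83, so the median is the value in position (n+1)/2 = 42.
Position 42 falls at value 5.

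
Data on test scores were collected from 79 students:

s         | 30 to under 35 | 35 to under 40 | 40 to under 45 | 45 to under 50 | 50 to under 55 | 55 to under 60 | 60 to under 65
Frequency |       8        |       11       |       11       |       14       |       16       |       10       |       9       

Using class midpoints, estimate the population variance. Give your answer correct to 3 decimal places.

Midpoints: 32.5, 37.5, 42.5, 47.5, 52.5, 57.5, 62.5
n = 79, Σfm = 3782.5, mean = 47.8797
Σfm² = 187693.75
Σf(m − x̄)² = Σfm² − (Σfm)²/n = 187693.75 − 3782.5²/79 = 6588.6076
Population variance = 6588.6076 / 79 = 83.4001

83.400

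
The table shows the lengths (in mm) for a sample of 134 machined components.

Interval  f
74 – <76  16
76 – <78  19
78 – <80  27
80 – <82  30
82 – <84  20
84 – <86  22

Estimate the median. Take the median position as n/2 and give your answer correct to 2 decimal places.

80.33

Cumulative frequencies: 16, 35, 62, 92, 112, 134
n = 134; position = n/2 = 67.
This falls in the class 80 – <82: L = 80, F = 62, f = 30, h = 2.
Median ≈ 80 + ((67 − 62) / 30) × 2 = 80.3333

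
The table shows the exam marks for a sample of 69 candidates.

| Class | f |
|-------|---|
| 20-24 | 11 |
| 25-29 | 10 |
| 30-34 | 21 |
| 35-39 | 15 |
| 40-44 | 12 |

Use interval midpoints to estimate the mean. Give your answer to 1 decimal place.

Midpoints: 22, 27, 32, 37, 42
Σfm = 11×22 + 10×27 + 21×32 + 15×37 + 12×42 = 2243
n = Σf = 69
Mean = 2243 / 69 = 32.5072

32.5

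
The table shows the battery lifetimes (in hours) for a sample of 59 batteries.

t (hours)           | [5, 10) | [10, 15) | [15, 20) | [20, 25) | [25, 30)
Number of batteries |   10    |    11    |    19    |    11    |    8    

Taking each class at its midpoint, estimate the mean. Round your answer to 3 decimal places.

Midpoints: 7.5, 12.5, 17.5, 22.5, 27.5
Σfm = 10×7.5 + 11×12.5 + 19×17.5 + 11×22.5 + 8×27.5 = 1012.5
n = Σf = 59
Mean = 1012.5 / 59 = 17.1610

17.161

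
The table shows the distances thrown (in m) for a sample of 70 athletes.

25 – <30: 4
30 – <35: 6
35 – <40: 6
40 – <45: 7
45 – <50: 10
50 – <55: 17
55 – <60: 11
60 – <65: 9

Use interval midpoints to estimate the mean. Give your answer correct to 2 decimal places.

48.43

Midpoints: 27.5, 32.5, 37.5, 42.5, 47.5, 52.5, 57.5, 62.5
Σfm = 4×27.5 + 6×32.5 + 6×37.5 + 7×42.5 + 10×47.5 + 17×52.5 + 11×57.5 + 9×62.5 = 3390
n = Σf = 70
Mean = 3390 / 70 = 48.4286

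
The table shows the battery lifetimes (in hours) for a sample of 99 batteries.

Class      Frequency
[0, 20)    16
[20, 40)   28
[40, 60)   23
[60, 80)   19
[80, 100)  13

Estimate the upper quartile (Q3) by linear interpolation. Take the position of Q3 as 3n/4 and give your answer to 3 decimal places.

67.632

Cumulative frequencies: 16, 44, 67, 86, 99
n = 99; position = 3n/4 = 74.25.
This falls in the class [60, 80): L = 60, F = 67, f = 19, h = 20.
Upper quartile ≈ 60 + ((74.25 − 67) / 19) × 20 = 67.6316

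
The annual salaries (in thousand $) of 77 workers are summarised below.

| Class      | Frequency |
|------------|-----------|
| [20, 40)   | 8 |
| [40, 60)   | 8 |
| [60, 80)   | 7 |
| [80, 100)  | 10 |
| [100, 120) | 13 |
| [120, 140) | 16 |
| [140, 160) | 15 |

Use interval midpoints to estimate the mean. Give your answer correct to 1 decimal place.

Midpoints: 30, 50, 70, 90, 110, 130, 150
Σfm = 8×30 + 8×50 + 7×70 + 10×90 + 13×110 + 16×130 + 15×150 = 7790
n = Σf = 77
Mean = 7790 / 77 = 101.1688

101.2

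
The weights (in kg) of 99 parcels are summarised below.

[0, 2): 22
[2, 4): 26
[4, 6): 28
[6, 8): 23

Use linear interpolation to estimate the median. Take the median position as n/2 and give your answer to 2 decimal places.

Cumulative frequencies: 22, 48, 76, 99
n = 99; position = n/2 = 49.5.
This falls in the class [4, 6): L = 4, F = 48, f = 28, h = 2.
Median ≈ 4 + ((49.5 − 48) / 28) × 2 = 4.1071

4.11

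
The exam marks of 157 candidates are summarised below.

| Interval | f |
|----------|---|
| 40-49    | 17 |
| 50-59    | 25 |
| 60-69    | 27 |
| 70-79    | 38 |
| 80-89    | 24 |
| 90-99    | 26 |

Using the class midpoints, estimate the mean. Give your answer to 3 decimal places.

Midpoints: 44.5, 54.5, 64.5, 74.5, 84.5, 94.5
Σfm = 17×44.5 + 25×54.5 + 27×64.5 + 38×74.5 + 24×84.5 + 26×94.5 = 11176.5
n = Σf = 157
Mean = 11176.5 / 157 = 71.1879

71.188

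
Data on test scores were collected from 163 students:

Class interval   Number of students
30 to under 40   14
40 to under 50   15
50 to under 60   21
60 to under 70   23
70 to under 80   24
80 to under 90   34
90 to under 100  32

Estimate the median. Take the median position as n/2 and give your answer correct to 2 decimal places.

73.54

Cumulative frequencies: 14, 29, 50, 73, 97, 131, 163
n = 163; position = n/2 = 81.5.
This falls in the class 70 to under 80: L = 70, F = 73, f = 24, h = 10.
Median ≈ 70 + ((81.5 − 73) / 24) × 10 = 73.5417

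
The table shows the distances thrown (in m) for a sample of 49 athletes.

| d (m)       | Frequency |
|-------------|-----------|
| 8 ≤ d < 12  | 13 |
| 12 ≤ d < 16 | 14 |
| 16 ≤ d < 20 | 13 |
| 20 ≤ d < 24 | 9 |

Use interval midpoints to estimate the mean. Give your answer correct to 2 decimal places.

15.47

Midpoints: 10, 14, 18, 22
Σfm = 13×10 + 14×14 + 13×18 + 9×22 = 758
n = Σf = 49
Mean = 758 / 49 = 15.4694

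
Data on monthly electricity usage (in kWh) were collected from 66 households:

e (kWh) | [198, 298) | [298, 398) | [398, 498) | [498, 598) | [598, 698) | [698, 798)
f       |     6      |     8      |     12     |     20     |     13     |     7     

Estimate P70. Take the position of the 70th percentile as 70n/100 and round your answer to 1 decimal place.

Cumulative frequencies: 6, 14, 26, 46, 59, 66
n = 66; position = 70n/100 = 46.2.
This falls in the class [598, 698): L = 598, F = 46, f = 13, h = 100.
70th percentile ≈ 598 + ((46.2 − 46) / 13) × 100 = 599.5385

599.5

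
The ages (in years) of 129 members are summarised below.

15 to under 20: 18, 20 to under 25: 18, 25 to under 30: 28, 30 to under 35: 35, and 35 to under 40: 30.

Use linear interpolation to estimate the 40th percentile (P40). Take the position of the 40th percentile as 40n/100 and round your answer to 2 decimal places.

27.79

Cumulative frequencies: 18, 36, 64, 99, 129
n = 129; position = 40n/100 = 51.6.
This falls in the class 25 to under 30: L = 25, F = 36, f = 28, h = 5.
40th percentile ≈ 25 + ((51.6 − 36) / 28) × 5 = 27.7857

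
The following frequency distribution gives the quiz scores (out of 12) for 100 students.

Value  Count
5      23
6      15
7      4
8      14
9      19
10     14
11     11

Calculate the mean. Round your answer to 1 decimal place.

7.8

Values: 5, 6, 7, 8, 9, 10, 11
Σfx = 23×5 + 15×6 + 4×7 + 14×8 + 19×9 + 14×10 + 11×11 = 777
n = Σf = 100
Mean = 777 / 100 = 7.7700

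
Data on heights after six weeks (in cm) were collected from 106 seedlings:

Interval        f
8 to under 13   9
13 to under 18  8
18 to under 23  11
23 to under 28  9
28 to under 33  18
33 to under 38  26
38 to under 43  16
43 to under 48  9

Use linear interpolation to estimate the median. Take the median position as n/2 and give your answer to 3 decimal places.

32.444

Cumulative frequencies: 9, 17, 28, 37, 55, 81, 97, 106
n = 106; position = n/2 = 53.
This falls in the class 28 to under 33: L = 28, F = 37, f = 18, h = 5.
Median ≈ 28 + ((53 − 37) / 18) × 5 = 32.4444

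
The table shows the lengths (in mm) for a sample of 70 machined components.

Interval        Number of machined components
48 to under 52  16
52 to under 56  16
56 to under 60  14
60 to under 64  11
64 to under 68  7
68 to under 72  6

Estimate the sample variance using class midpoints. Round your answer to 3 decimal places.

Midpoints: 50, 54, 58, 62, 66, 70
n = 70, Σfm = 4040, mean = 57.7143
Σfm² = 235928
Σf(m − x̄)² = Σfm² − (Σfm)²/n = 235928 − 4040²/70 = 2762.2857
Sample variance = 2762.2857 / 69 = 40.0331

40.033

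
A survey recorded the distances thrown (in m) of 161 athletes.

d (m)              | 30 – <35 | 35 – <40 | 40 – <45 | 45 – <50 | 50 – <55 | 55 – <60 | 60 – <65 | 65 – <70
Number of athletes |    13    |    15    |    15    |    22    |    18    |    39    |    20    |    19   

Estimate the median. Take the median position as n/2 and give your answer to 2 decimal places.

Cumulative frequencies: 13, 28, 43, 65, 83, 122, 142, 161
n = 161; position = n/2 = 80.5.
This falls in the class 50 – <55: L = 50, F = 65, f = 18, h = 5.
Median ≈ 50 + ((80.5 − 65) / 18) × 5 = 54.3056

54.31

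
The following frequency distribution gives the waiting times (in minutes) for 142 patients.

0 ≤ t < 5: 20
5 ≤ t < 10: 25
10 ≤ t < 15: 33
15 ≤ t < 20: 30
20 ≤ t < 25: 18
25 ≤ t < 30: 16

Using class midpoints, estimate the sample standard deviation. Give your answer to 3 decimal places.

7.696

Midpoints: 2.5, 7.5, 12.5, 17.5, 22.5, 27.5
n = 142, Σfm = 2020, mean = 14.2254
Σfm² = 37087.5
Σf(m − x̄)² = Σfm² − (Σfm)²/n = 37087.5 − 2020²/142 = 8352.2887
Sample variance = 8352.2887 / 141 = 59.2361
Standard deviation = √59.2361 = 7.6965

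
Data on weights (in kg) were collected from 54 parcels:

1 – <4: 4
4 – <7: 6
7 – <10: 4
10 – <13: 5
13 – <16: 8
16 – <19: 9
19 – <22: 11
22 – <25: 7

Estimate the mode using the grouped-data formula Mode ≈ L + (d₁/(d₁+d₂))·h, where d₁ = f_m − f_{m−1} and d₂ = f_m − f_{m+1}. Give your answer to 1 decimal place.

20.0

Modal class: 19 – <22 (highest frequency 11).
d₁ = 11 − 9 = 2, d₂ = 11 − 7 = 4
Mode ≈ 19 + (2/(2+4)) × 3 = 19 + 1.0000 = 20.0000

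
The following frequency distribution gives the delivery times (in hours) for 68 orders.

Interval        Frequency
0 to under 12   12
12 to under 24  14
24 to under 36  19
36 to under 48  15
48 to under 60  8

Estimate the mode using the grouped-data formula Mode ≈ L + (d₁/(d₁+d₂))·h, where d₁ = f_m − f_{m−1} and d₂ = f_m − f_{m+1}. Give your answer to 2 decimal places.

Modal class: 24 to under 36 (highest frequency 19).
d₁ = 19 − 14 = 5, d₂ = 19 − 15 = 4
Mode ≈ 24 + (5/(5+4)) × 12 = 24 + 6.6667 = 30.6667

30.67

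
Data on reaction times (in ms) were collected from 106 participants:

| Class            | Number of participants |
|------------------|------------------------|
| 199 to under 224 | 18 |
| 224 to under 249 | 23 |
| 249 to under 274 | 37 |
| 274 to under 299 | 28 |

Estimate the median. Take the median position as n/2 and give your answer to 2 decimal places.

257.11

Cumulative frequencies: 18, 41, 78, 106
n = 106; position = n/2 = 53.
This falls in the class 249 to under 274: L = 249, F = 41, f = 37, h = 25.
Median ≈ 249 + ((53 − 41) / 37) × 25 = 257.1081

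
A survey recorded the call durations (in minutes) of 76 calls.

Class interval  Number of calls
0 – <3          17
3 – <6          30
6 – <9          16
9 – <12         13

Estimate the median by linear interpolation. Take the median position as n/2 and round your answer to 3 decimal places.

Cumulative frequencies: 17, 47, 63, 76
n = 76; position = n/2 = 38.
This falls in the class 3 – <6: L = 3, F = 17, f = 30, h = 3.
Median ≈ 3 + ((38 − 17) / 30) × 3 = 5.1000

5.100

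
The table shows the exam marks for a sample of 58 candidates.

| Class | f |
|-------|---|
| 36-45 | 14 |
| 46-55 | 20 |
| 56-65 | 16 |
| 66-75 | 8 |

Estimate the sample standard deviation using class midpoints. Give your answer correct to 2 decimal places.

Midpoints: 40.5, 50.5, 60.5, 70.5
n = 58, Σfm = 3109, mean = 53.6034
Σfm² = 172294.5
Σf(m − x̄)² = Σfm² − (Σfm)²/n = 172294.5 − 3109²/58 = 5641.3793
Sample variance = 5641.3793 / 57 = 98.9716
Standard deviation = √98.9716 = 9.9484

9.95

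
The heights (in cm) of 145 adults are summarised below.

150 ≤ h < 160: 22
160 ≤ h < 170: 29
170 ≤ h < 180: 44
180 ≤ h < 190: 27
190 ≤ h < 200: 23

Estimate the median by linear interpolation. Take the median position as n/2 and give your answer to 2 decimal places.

174.89

Cumulative frequencies: 22, 51, 95, 122, 145
n = 145; position = n/2 = 72.5.
This falls in the class 170 ≤ h < 180: L = 170, F = 51, f = 44, h = 10.
Median ≈ 170 + ((72.5 − 51) / 44) × 10 = 174.8864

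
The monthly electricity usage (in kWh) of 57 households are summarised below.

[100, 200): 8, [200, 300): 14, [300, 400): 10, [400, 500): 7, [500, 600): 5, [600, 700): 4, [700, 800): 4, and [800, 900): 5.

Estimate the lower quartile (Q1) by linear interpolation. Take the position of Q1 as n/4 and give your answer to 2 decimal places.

Cumulative frequencies: 8, 22, 32, 39, 44, 48, 52, 57
n = 57; position = n/4 = 14.25.
This falls in the class [200, 300): L = 200, F = 8, f = 14, h = 100.
Lower quartile ≈ 200 + ((14.25 − 8) / 14) × 100 = 244.6429

244.64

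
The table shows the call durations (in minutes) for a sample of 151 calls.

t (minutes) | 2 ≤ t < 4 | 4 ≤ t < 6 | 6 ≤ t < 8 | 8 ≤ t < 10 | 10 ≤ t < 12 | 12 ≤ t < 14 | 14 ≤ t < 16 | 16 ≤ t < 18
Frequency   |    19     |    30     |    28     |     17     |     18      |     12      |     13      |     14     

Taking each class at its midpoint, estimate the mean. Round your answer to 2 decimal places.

Midpoints: 3, 5, 7, 9, 11, 13, 15, 17
Σfm = 19×3 + 30×5 + 28×7 + 17×9 + 18×11 + 12×13 + 13×15 + 14×17 = 1343
n = Σf = 151
Mean = 1343 / 151 = 8.8940

8.89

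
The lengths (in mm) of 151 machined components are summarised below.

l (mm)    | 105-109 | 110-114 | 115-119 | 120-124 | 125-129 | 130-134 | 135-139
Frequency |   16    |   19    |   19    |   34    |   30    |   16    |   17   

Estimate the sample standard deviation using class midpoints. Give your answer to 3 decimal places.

Midpoints: 107, 112, 117, 122, 127, 132, 137
n = 151, Σfm = 18462, mean = 122.2649
Σfm² = 2269394
Σf(m − x̄)² = Σfm² − (Σfm)²/n = 2269394 − 18462²/151 = 12139.4040
Sample variance = 12139.4040 / 150 = 80.9294
Standard deviation = √80.9294 = 8.9961

8.996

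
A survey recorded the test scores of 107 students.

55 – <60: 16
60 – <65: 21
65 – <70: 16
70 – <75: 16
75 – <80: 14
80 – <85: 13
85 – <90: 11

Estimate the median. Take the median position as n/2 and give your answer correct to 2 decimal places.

Cumulative frequencies: 16, 37, 53, 69, 83, 96, 107
n = 107; position = n/2 = 53.5.
This falls in the class 70 – <75: L = 70, F = 53, f = 16, h = 5.
Median ≈ 70 + ((53.5 − 53) / 16) × 5 = 70.1562

70.16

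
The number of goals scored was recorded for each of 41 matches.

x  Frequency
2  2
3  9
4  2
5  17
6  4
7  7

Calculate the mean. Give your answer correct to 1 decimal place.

Values: 2, 3, 4, 5, 6, 7
Σfx = 2×2 + 9×3 + 2×4 + 17×5 + 4×6 + 7×7 = 197
n = Σf = 41
Mean = 197 / 41 = 4.8049

4.8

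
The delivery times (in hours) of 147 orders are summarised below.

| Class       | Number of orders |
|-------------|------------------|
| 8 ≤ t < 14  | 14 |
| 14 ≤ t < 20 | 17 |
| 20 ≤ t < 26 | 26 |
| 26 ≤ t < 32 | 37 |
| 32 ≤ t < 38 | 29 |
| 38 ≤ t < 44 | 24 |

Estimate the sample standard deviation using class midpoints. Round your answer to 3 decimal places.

9.166

Midpoints: 11, 17, 23, 29, 35, 41
n = 147, Σfm = 4113, mean = 27.9796
Σfm² = 127347
Σf(m − x̄)² = Σfm² − (Σfm)²/n = 127347 − 4113²/147 = 12266.9388
Sample variance = 12266.9388 / 146 = 84.0201
Standard deviation = √84.0201 = 9.1662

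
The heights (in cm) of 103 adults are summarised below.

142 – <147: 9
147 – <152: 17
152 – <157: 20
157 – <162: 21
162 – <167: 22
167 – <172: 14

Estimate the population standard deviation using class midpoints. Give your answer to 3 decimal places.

7.595

Midpoints: 144.5, 149.5, 154.5, 159.5, 164.5, 169.5
n = 103, Σfm = 16273.5, mean = 157.9951
Σfm² = 2577075.75
Σf(m − x̄)² = Σfm² − (Σfm)²/n = 2577075.75 − 16273.5²/103 = 5941.7476
Population variance = 5941.7476 / 103 = 57.6869
Standard deviation = √57.6869 = 7.5952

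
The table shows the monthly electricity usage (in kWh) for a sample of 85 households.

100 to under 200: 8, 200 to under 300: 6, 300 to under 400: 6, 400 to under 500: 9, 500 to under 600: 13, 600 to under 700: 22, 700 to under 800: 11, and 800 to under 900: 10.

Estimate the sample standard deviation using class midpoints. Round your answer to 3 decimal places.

Midpoints: 150, 250, 350, 450, 550, 650, 750, 850
n = 85, Σfm = 47050, mean = 553.5294
Σfm² = 29752500
Σf(m − x̄)² = Σfm² − (Σfm)²/n = 29752500 − 47050²/85 = 3708941.1765
Sample variance = 3708941.1765 / 84 = 44154.0616
Standard deviation = √44154.0616 = 210.1287

210.129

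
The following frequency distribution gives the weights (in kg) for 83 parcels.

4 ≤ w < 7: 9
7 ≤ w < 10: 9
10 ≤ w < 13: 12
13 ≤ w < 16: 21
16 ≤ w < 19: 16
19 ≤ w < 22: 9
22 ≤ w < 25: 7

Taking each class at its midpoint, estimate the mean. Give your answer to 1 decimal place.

Midpoints: 5.5, 8.5, 11.5, 14.5, 17.5, 20.5, 23.5
Σfm = 9×5.5 + 9×8.5 + 12×11.5 + 21×14.5 + 16×17.5 + 9×20.5 + 7×23.5 = 1197.5
n = Σf = 83
Mean = 1197.5 / 83 = 14.4277

14.4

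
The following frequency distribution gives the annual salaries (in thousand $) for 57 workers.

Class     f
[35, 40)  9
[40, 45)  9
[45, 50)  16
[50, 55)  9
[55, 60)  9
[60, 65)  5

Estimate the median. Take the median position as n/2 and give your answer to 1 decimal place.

Cumulative frequencies: 9, 18, 34, 43, 52, 57
n = 57; position = n/2 = 28.5.
This falls in the class [45, 50): L = 45, F = 18, f = 16, h = 5.
Median ≈ 45 + ((28.5 − 18) / 16) × 5 = 48.2812

48.3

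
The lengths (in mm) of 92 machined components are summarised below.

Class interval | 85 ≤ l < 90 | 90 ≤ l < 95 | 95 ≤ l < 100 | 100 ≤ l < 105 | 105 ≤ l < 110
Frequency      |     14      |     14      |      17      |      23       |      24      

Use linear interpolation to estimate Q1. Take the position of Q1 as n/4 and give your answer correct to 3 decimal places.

Cumulative frequencies: 14, 28, 45, 68, 92
n = 92; position = n/4 = 23.
This falls in the class 90 ≤ l < 95: L = 90, F = 14, f = 14, h = 5.
Lower quartile ≈ 90 + ((23 − 14) / 14) × 5 = 93.2143

93.214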